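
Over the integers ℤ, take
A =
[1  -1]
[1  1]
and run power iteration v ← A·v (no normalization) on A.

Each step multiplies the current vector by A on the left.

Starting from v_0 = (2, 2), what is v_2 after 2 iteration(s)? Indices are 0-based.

v_2 = (-4, 4)

v_0 = (2, 2).
v_1 = A·v_0 = (0, 4).
v_2 = A·v_1 = (-4, 4).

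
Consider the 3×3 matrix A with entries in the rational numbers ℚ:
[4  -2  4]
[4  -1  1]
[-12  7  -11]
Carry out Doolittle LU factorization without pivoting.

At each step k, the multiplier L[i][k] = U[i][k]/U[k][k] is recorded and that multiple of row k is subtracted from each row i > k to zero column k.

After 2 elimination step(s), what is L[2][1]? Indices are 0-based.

L[2][1] = 1

[col 0] pivot 4
  R1 -= 1*R0 → (0, 1, -3)  (L[1][0] := 1)
  R2 -= -3*R0 → (0, 1, 1)  (L[2][0] := -3)
[col 1] pivot 1
  R2 -= 1*R1 → (0, 0, 4)  (L[2][1] := 1)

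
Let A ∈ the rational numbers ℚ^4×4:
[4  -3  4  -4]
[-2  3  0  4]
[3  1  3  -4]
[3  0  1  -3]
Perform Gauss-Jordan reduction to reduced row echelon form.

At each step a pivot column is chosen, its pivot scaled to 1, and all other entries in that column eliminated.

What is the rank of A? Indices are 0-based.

rank = 4

pivot(0,0)=4: scale R0 → (1, -3/4, 1, -1)
  clear (1,0): R1 −= (-2)R0 → (0, 3/2, 2, 2)
  clear (2,0): R2 −= (3)R0 → (0, 13/4, 0, -1)
  clear (3,0): R3 −= (3)R0 → (0, 9/4, -2, 0)
pivot(1,1)=3/2: scale R1 → (0, 1, 4/3, 4/3)
  clear (0,1): R0 −= (-3/4)R1 → (1, 0, 2, 0)
  clear (2,1): R2 −= (13/4)R1 → (0, 0, -13/3, -16/3)
  clear (3,1): R3 −= (9/4)R1 → (0, 0, -5, -3)
pivot(2,2)=-13/3: scale R2 → (0, 0, 1, 16/13)
  clear (0,2): R0 −= (2)R2 → (1, 0, 0, -32/13)
  clear (1,2): R1 −= (4/3)R2 → (0, 1, 0, -4/13)
  clear (3,2): R3 −= (-5)R2 → (0, 0, 0, 41/13)
pivot(3,3)=41/13: scale R3 → (0, 0, 0, 1)
  clear (0,3): R0 −= (-32/13)R3 → (1, 0, 0, 0)
  clear (1,3): R1 −= (-4/13)R3 → (0, 1, 0, 0)
  clear (2,3): R2 −= (16/13)R3 → (0, 0, 1, 0)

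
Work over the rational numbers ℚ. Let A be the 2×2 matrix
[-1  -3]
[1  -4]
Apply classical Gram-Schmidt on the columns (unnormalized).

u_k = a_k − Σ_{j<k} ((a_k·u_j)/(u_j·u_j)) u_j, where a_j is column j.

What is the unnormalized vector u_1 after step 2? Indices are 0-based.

u_1 = (-7/2, -7/2)

Step 1: u_0 = a_0 = (-1, 1).
Step 2: u_1 = a_1 − (-1/2)·u_0 = (-7/2, -7/2).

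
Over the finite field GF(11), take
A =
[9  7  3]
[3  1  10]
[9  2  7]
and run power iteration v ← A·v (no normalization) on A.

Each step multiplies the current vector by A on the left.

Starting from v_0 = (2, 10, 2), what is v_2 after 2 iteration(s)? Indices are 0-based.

v_2 = (0, 2, 6)

v_0 = (2, 10, 2).
v_1 = A·v_0 = (6, 3, 8).
v_2 = A·v_1 = (0, 2, 6).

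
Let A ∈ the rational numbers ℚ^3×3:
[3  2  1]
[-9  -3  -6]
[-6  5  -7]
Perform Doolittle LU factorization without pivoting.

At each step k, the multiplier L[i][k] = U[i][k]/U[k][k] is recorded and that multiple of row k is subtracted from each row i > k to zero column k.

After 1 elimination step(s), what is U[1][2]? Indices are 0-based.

k=0: U[0][0]=3
  eliminate (1,0): mult=-3, new row 1: (0, 3, -3); set L[1][0]=-3
  eliminate (2,0): mult=-2, new row 2: (0, 9, -5); set L[2][0]=-2

U[1][2] = -3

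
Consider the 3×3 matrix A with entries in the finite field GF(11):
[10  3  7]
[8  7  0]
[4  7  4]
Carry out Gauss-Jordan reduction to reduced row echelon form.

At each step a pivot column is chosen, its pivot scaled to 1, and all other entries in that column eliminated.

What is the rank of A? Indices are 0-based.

rank = 3

pivot(0,0)=10: scale R0 → (1, 8, 4)
  clear (1,0): R1 −= (8)R0 → (0, 9, 1)
  clear (2,0): R2 −= (4)R0 → (0, 8, 10)
pivot(1,1)=9: scale R1 → (0, 1, 5)
  clear (0,1): R0 −= (8)R1 → (1, 0, 8)
  clear (2,1): R2 −= (8)R1 → (0, 0, 3)
pivot(2,2)=3: scale R2 → (0, 0, 1)
  clear (0,2): R0 −= (8)R2 → (1, 0, 0)
  clear (1,2): R1 −= (5)R2 → (0, 1, 0)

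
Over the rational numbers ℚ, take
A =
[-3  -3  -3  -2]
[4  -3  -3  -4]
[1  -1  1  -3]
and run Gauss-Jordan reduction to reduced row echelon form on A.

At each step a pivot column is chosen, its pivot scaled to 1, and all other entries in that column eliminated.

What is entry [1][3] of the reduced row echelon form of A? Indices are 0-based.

[1] R0 /= -3  ⇒  (1, 1, 1, 2/3)
     R1 -= 4·R0  ⇒  (0, -7, -7, -20/3)
     R2 -= 1·R0  ⇒  (0, -2, 0, -11/3)
[2] R1 /= -7  ⇒  (0, 1, 1, 20/21)
     R0 -= 1·R1  ⇒  (1, 0, 0, -2/7)
     R2 -= -2·R1  ⇒  (0, 0, 2, -37/21)
[3] R2 /= 2  ⇒  (0, 0, 1, -37/42)
     R1 -= 1·R2  ⇒  (0, 1, 0, 11/6)

M[1][3] = 11/6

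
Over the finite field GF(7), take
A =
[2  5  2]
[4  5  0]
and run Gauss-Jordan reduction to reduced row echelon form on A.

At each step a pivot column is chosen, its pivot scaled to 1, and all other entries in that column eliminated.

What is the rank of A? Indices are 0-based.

pivot(0,0)=2: scale R0 → (1, 6, 1)
  clear (1,0): R1 −= (4)R0 → (0, 2, 3)
pivot(1,1)=2: scale R1 → (0, 1, 5)
  clear (0,1): R0 −= (6)R1 → (1, 0, 6)

rank = 2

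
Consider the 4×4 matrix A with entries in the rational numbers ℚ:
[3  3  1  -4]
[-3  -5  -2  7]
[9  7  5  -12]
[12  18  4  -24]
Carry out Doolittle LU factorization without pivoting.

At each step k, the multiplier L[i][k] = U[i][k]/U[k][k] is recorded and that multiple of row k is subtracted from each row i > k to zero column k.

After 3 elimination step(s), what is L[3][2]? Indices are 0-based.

Step 1: pivot at (0,0) is 3.
  row1 ← row1 − (-1)·row0  ⇒  L[1][0]=-1, U row1=(0, -2, -1, 3)
  row2 ← row2 − (3)·row0  ⇒  L[2][0]=3, U row2=(0, -2, 2, 0)
  row3 ← row3 − (4)·row0  ⇒  L[3][0]=4, U row3=(0, 6, 0, -8)
Step 2: pivot at (1,1) is -2.
  row2 ← row2 − (1)·row1  ⇒  L[2][1]=1, U row2=(0, 0, 3, -3)
  row3 ← row3 − (-3)·row1  ⇒  L[3][1]=-3, U row3=(0, 0, -3, 1)
Step 3: pivot at (2,2) is 3.
  row3 ← row3 − (-1)·row2  ⇒  L[3][2]=-1, U row3=(0, 0, 0, -2)

L[3][2] = -1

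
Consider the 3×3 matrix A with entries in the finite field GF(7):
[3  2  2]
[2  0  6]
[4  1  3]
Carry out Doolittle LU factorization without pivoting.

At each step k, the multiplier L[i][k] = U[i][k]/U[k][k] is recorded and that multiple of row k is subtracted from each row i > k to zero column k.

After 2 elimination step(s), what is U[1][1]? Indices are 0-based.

U[1][1] = 1

k=0: U[0][0]=3
  eliminate (1,0): mult=3, new row 1: (0, 1, 0); set L[1][0]=3
  eliminate (2,0): mult=6, new row 2: (0, 3, 5); set L[2][0]=6
k=1: U[1][1]=1
  eliminate (2,1): mult=3, new row 2: (0, 0, 5); set L[2][1]=3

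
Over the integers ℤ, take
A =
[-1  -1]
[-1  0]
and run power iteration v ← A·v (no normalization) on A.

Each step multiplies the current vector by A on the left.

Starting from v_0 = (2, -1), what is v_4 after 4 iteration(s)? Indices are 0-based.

v_4 = (7, 4)

v_0 = (2, -1).
v_1 = A·v_0 = (-1, -2).
v_2 = A·v_1 = (3, 1).
v_3 = A·v_2 = (-4, -3).
v_4 = A·v_3 = (7, 4).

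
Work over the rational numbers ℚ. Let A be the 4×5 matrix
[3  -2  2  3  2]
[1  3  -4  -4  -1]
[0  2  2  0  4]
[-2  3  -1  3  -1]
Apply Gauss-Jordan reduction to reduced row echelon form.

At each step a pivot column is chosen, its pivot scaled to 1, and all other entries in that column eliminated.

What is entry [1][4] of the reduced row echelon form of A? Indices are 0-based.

M[1][4] = 22/29

pivot(0,0)=3: scale R0 → (1, -2/3, 2/3, 1, 2/3)
  clear (1,0): R1 −= (1)R0 → (0, 11/3, -14/3, -5, -5/3)
  clear (3,0): R3 −= (-2)R0 → (0, 5/3, 1/3, 5, 1/3)
pivot(1,1)=11/3: scale R1 → (0, 1, -14/11, -15/11, -5/11)
  clear (0,1): R0 −= (-2/3)R1 → (1, 0, -2/11, 1/11, 4/11)
  clear (2,1): R2 −= (2)R1 → (0, 0, 50/11, 30/11, 54/11)
  clear (3,1): R3 −= (5/3)R1 → (0, 0, 27/11, 80/11, 12/11)
pivot(2,2)=50/11: scale R2 → (0, 0, 1, 3/5, 27/25)
  clear (0,2): R0 −= (-2/11)R2 → (1, 0, 0, 1/5, 14/25)
  clear (1,2): R1 −= (-14/11)R2 → (0, 1, 0, -3/5, 23/25)
  clear (3,2): R3 −= (27/11)R2 → (0, 0, 0, 29/5, -39/25)
pivot(3,3)=29/5: scale R3 → (0, 0, 0, 1, -39/145)
  clear (0,3): R0 −= (1/5)R3 → (1, 0, 0, 0, 89/145)
  clear (1,3): R1 −= (-3/5)R3 → (0, 1, 0, 0, 22/29)
  clear (2,3): R2 −= (3/5)R3 → (0, 0, 1, 0, 36/29)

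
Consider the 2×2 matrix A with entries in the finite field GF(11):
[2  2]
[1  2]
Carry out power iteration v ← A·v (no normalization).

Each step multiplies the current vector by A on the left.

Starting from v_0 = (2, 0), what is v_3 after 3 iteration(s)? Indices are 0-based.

v_3 = (7, 6)

v_0 = (2, 0).
v_1 = A·v_0 = (4, 2).
v_2 = A·v_1 = (1, 8).
v_3 = A·v_2 = (7, 6).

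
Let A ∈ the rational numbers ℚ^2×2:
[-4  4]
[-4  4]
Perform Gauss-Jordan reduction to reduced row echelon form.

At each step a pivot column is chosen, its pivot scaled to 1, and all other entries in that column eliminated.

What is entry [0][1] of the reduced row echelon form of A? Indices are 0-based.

M[0][1] = -1

[1] R0 /= -4  ⇒  (1, -1)
     R1 -= -4·R0  ⇒  (0, 0)
column 1 empty below row 1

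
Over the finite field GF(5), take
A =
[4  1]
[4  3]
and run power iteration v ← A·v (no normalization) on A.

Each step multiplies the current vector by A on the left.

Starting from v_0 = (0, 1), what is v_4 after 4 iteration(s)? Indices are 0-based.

v_4 = (1, 0)

v_0 = (0, 1).
v_1 = A·v_0 = (1, 3).
v_2 = A·v_1 = (2, 3).
v_3 = A·v_2 = (1, 2).
v_4 = A·v_3 = (1, 0).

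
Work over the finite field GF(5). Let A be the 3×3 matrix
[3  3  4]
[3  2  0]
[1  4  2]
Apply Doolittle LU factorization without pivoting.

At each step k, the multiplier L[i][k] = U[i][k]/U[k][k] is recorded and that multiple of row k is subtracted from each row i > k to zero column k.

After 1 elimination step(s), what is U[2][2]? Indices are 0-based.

U[2][2] = 4

Step 1: pivot at (0,0) is 3.
  row1 ← row1 − (1)·row0  ⇒  L[1][0]=1, U row1=(0, 4, 1)
  row2 ← row2 − (2)·row0  ⇒  L[2][0]=2, U row2=(0, 3, 4)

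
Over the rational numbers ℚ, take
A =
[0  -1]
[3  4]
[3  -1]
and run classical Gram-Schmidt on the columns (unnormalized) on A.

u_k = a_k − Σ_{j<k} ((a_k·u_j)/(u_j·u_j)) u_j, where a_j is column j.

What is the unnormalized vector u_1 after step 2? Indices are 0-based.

Step 1: u_0 = a_0 = (0, 3, 3).
Step 2: u_1 = a_1 − (1/2)·u_0 = (-1, 5/2, -5/2).

u_1 = (-1, 5/2, -5/2)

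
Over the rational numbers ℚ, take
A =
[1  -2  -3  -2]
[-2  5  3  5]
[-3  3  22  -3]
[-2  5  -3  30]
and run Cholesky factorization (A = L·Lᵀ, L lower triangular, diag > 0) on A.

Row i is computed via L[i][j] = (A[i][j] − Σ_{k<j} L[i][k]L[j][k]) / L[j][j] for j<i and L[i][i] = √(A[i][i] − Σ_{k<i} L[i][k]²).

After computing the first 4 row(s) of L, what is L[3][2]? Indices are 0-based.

Step 1: L[0][0] = √(1) = 1.
  L[1][0] = (-2) / L[0][0] = -2.
Step 2: L[1][1] = √(1) = 1.
  L[2][0] = (-3) / L[0][0] = -3.
  L[2][1] = (-3) / L[1][1] = -3.
Step 3: L[2][2] = √(4) = 2.
  L[3][0] = (-2) / L[0][0] = -2.
  L[3][1] = (1) / L[1][1] = 1.
  L[3][2] = (-6) / L[2][2] = -3.
Step 4: L[3][3] = √(16) = 4.

L[3][2] = -3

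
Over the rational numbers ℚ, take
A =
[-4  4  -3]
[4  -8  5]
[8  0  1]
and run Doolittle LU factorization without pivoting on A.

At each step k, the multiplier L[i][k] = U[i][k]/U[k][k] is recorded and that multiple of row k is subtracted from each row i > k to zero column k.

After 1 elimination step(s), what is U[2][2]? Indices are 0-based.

U[2][2] = -5

Step 1: pivot at (0,0) is -4.
  row1 ← row1 − (-1)·row0  ⇒  L[1][0]=-1, U row1=(0, -4, 2)
  row2 ← row2 − (-2)·row0  ⇒  L[2][0]=-2, U row2=(0, 8, -5)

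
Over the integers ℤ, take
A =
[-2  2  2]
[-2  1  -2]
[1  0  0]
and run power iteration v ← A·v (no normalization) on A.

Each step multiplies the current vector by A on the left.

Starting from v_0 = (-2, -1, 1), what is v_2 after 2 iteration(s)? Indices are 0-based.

v_0 = (-2, -1, 1).
v_1 = A·v_0 = (4, 1, -2).
v_2 = A·v_1 = (-10, -3, 4).

v_2 = (-10, -3, 4)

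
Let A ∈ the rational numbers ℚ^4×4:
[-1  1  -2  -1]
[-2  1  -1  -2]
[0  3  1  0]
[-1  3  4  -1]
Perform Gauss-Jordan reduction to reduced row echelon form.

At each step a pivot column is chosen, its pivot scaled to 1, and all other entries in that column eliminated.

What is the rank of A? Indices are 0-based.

rank = 3

step 1: normalize row 0 (÷-1) = (1, -1, 2, 1)
  row 1: subtract -2×row0 = (0, -1, 3, 0)
  row 3: subtract -1×row0 = (0, 2, 6, 0)
step 2: normalize row 1 (÷-1) = (0, 1, -3, 0)
  row 0: subtract -1×row1 = (1, 0, -1, 1)
  row 2: subtract 3×row1 = (0, 0, 10, 0)
  row 3: subtract 2×row1 = (0, 0, 12, 0)
step 3: normalize row 2 (÷10) = (0, 0, 1, 0)
  row 0: subtract -1×row2 = (1, 0, 0, 1)
  row 1: subtract -3×row2 = (0, 1, 0, 0)
  row 3: subtract 12×row2 = (0, 0, 0, 0)
skip col 3 (zero from row 3)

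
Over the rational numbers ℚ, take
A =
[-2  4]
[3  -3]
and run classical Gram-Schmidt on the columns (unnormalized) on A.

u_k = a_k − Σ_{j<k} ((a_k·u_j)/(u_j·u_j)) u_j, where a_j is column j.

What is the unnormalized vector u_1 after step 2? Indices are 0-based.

u_1 = (18/13, 12/13)

Step 1: u_0 = a_0 = (-2, 3).
Step 2: u_1 = a_1 − (-17/13)·u_0 = (18/13, 12/13).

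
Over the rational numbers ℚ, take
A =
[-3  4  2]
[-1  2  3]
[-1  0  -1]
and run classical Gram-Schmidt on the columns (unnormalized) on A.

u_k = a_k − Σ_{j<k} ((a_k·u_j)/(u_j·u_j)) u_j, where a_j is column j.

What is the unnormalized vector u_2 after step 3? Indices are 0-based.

Step 1: u_0 = a_0 = (-3, -1, -1).
Step 2: u_1 = a_1 − (-14/11)·u_0 = (2/11, 8/11, -14/11).
Step 3: u_2 = a_2 − (-8/11)·u_0 − (7/4)·u_1 = (-1/2, 1, 1/2).

u_2 = (-1/2, 1, 1/2)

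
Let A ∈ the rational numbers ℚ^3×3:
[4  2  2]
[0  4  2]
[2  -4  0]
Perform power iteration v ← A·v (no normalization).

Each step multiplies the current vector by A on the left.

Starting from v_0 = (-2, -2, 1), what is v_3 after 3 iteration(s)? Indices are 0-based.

v_3 = (-200, -56, -24)

v_0 = (-2, -2, 1).
v_1 = A·v_0 = (-10, -6, 4).
v_2 = A·v_1 = (-44, -16, 4).
v_3 = A·v_2 = (-200, -56, -24).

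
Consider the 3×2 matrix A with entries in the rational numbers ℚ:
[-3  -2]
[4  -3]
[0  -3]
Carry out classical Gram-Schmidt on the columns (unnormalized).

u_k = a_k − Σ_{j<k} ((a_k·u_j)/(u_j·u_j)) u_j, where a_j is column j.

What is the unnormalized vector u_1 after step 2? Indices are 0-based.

u_1 = (-68/25, -51/25, -3)

Step 1: u_0 = a_0 = (-3, 4, 0).
Step 2: u_1 = a_1 − (-6/25)·u_0 = (-68/25, -51/25, -3).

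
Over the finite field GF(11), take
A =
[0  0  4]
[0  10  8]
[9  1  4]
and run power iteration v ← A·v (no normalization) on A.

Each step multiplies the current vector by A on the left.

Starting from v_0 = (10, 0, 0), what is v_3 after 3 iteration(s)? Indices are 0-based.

v_0 = (10, 0, 0).
v_1 = A·v_0 = (0, 0, 2).
v_2 = A·v_1 = (8, 5, 8).
v_3 = A·v_2 = (10, 4, 10).

v_3 = (10, 4, 10)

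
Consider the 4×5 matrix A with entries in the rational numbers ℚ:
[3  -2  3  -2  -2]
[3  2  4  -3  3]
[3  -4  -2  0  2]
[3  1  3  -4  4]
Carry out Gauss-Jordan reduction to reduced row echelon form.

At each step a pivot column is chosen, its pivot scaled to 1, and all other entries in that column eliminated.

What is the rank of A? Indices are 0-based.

pivot(0,0)=3: scale R0 → (1, -2/3, 1, -2/3, -2/3)
  clear (1,0): R1 −= (3)R0 → (0, 4, 1, -1, 5)
  clear (2,0): R2 −= (3)R0 → (0, -2, -5, 2, 4)
  clear (3,0): R3 −= (3)R0 → (0, 3, 0, -2, 6)
pivot(1,1)=4: scale R1 → (0, 1, 1/4, -1/4, 5/4)
  clear (0,1): R0 −= (-2/3)R1 → (1, 0, 7/6, -5/6, 1/6)
  clear (2,1): R2 −= (-2)R1 → (0, 0, -9/2, 3/2, 13/2)
  clear (3,1): R3 −= (3)R1 → (0, 0, -3/4, -5/4, 9/4)
pivot(2,2)=-9/2: scale R2 → (0, 0, 1, -1/3, -13/9)
  clear (0,2): R0 −= (7/6)R2 → (1, 0, 0, -4/9, 50/27)
  clear (1,2): R1 −= (1/4)R2 → (0, 1, 0, -1/6, 29/18)
  clear (3,2): R3 −= (-3/4)R2 → (0, 0, 0, -3/2, 7/6)
pivot(3,3)=-3/2: scale R3 → (0, 0, 0, 1, -7/9)
  clear (0,3): R0 −= (-4/9)R3 → (1, 0, 0, 0, 122/81)
  clear (1,3): R1 −= (-1/6)R3 → (0, 1, 0, 0, 40/27)
  clear (2,3): R2 −= (-1/3)R3 → (0, 0, 1, 0, -46/27)

rank = 4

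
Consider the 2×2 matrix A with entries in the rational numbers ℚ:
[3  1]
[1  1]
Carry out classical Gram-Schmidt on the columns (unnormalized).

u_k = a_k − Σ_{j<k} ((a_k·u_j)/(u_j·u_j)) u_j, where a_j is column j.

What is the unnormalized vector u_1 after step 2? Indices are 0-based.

Step 1: u_0 = a_0 = (3, 1).
Step 2: u_1 = a_1 − (2/5)·u_0 = (-1/5, 3/5).

u_1 = (-1/5, 3/5)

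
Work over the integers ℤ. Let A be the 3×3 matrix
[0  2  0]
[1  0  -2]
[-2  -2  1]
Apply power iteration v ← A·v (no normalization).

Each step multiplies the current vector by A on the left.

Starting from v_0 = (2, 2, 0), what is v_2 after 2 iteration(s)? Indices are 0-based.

v_2 = (4, 20, -20)

v_0 = (2, 2, 0).
v_1 = A·v_0 = (4, 2, -8).
v_2 = A·v_1 = (4, 20, -20).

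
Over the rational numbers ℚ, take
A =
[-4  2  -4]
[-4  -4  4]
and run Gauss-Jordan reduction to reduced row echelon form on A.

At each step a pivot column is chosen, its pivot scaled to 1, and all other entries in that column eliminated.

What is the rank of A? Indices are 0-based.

[1] R0 /= -4  ⇒  (1, -1/2, 1)
     R1 -= -4·R0  ⇒  (0, -6, 8)
[2] R1 /= -6  ⇒  (0, 1, -4/3)
     R0 -= -1/2·R1  ⇒  (1, 0, 1/3)

rank = 2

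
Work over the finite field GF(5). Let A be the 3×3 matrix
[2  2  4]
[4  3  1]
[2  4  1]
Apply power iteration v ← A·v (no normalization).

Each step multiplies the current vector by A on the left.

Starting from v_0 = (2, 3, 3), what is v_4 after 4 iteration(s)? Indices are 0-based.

v_0 = (2, 3, 3).
v_1 = A·v_0 = (2, 0, 4).
v_2 = A·v_1 = (0, 2, 3).
v_3 = A·v_2 = (1, 4, 1).
v_4 = A·v_3 = (4, 2, 4).

v_4 = (4, 2, 4)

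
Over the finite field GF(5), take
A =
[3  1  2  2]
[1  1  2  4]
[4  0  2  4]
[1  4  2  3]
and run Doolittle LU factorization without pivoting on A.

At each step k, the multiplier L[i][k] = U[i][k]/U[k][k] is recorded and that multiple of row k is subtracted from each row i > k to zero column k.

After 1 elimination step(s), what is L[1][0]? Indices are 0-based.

L[1][0] = 2

[col 0] pivot 3
  R1 -= 2*R0 → (0, 4, 3, 0)  (L[1][0] := 2)
  R2 -= 3*R0 → (0, 2, 1, 3)  (L[2][0] := 3)
  R3 -= 2*R0 → (0, 2, 3, 4)  (L[3][0] := 2)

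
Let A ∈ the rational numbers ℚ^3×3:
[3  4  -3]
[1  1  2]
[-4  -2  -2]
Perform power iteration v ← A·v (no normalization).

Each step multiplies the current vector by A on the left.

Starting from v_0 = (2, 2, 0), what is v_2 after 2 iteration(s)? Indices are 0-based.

v_0 = (2, 2, 0).
v_1 = A·v_0 = (14, 4, -12).
v_2 = A·v_1 = (94, -6, -40).

v_2 = (94, -6, -40)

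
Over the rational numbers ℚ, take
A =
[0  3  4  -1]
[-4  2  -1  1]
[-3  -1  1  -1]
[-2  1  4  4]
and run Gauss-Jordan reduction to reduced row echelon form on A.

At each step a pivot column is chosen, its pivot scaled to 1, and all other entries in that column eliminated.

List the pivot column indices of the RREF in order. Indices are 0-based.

step 1: exchange rows 0,1
step 1: normalize row 0 (÷-4) = (1, -1/2, 1/4, -1/4)
  row 2: subtract -3×row0 = (0, -5/2, 7/4, -7/4)
  row 3: subtract -2×row0 = (0, 0, 9/2, 7/2)
step 2: normalize row 1 (÷3) = (0, 1, 4/3, -1/3)
  row 0: subtract -1/2×row1 = (1, 0, 11/12, -5/12)
  row 2: subtract -5/2×row1 = (0, 0, 61/12, -31/12)
step 3: normalize row 2 (÷61/12) = (0, 0, 1, -31/61)
  row 0: subtract 11/12×row2 = (1, 0, 0, 3/61)
  row 1: subtract 4/3×row2 = (0, 1, 0, 21/61)
  row 3: subtract 9/2×row2 = (0, 0, 0, 353/61)
step 4: normalize row 3 (÷353/61) = (0, 0, 0, 1)
  row 0: subtract 3/61×row3 = (1, 0, 0, 0)
  row 1: subtract 21/61×row3 = (0, 1, 0, 0)
  row 2: subtract -31/61×row3 = (0, 0, 1, 0)

pivot columns: 0, 1, 2, 3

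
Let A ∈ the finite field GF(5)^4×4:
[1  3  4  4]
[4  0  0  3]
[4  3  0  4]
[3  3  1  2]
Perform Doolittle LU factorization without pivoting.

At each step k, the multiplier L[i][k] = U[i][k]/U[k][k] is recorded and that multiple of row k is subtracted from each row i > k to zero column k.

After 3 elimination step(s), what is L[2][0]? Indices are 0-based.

L[2][0] = 4

k=0: U[0][0]=1
  eliminate (1,0): mult=4, new row 1: (0, 3, 4, 2); set L[1][0]=4
  eliminate (2,0): mult=4, new row 2: (0, 1, 4, 3); set L[2][0]=4
  eliminate (3,0): mult=3, new row 3: (0, 4, 4, 0); set L[3][0]=3
k=1: U[1][1]=3
  eliminate (2,1): mult=2, new row 2: (0, 0, 1, 4); set L[2][1]=2
  eliminate (3,1): mult=3, new row 3: (0, 0, 2, 4); set L[3][1]=3
k=2: U[2][2]=1
  eliminate (3,2): mult=2, new row 3: (0, 0, 0, 1); set L[3][2]=2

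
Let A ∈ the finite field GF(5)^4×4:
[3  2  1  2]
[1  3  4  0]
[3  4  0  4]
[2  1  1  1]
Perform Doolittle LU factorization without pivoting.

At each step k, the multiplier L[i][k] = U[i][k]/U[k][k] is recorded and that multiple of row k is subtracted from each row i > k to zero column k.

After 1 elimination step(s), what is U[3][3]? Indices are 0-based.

U[3][3] = 3

k=0: U[0][0]=3
  eliminate (1,0): mult=2, new row 1: (0, 4, 2, 1); set L[1][0]=2
  eliminate (2,0): mult=1, new row 2: (0, 2, 4, 2); set L[2][0]=1
  eliminate (3,0): mult=4, new row 3: (0, 3, 2, 3); set L[3][0]=4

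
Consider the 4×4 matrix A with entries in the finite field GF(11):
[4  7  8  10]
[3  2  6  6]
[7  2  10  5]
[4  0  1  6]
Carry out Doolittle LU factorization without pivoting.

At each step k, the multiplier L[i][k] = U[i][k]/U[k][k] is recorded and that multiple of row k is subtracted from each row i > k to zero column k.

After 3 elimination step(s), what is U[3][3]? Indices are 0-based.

U[3][3] = 5

Step 1: pivot at (0,0) is 4.
  row1 ← row1 − (9)·row0  ⇒  L[1][0]=9, U row1=(0, 5, 0, 4)
  row2 ← row2 − (10)·row0  ⇒  L[2][0]=10, U row2=(0, 9, 7, 4)
  row3 ← row3 − (1)·row0  ⇒  L[3][0]=1, U row3=(0, 4, 4, 7)
Step 2: pivot at (1,1) is 5.
  row2 ← row2 − (4)·row1  ⇒  L[2][1]=4, U row2=(0, 0, 7, 10)
  row3 ← row3 − (3)·row1  ⇒  L[3][1]=3, U row3=(0, 0, 4, 6)
Step 3: pivot at (2,2) is 7.
  row3 ← row3 − (10)·row2  ⇒  L[3][2]=10, U row3=(0, 0, 0, 5)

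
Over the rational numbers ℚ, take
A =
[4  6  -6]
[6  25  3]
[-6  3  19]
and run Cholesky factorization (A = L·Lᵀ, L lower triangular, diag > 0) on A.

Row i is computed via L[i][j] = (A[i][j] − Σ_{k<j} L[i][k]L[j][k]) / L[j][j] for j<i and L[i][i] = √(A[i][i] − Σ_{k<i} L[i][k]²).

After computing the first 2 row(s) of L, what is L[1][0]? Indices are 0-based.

L[1][0] = 3

Step 1: L[0][0] = √(4) = 2.
  L[1][0] = (6) / L[0][0] = 3.
Step 2: L[1][1] = √(16) = 4.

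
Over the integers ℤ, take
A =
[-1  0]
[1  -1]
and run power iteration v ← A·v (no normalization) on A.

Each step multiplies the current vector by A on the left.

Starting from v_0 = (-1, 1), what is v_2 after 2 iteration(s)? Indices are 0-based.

v_0 = (-1, 1).
v_1 = A·v_0 = (1, -2).
v_2 = A·v_1 = (-1, 3).

v_2 = (-1, 3)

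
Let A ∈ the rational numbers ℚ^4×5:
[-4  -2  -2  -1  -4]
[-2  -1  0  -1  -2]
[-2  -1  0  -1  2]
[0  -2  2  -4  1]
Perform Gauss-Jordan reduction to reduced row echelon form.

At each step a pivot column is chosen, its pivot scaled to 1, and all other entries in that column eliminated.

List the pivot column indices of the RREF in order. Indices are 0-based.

pivot columns: 0, 1, 2, 4

[1] R0 /= -4  ⇒  (1, 1/2, 1/2, 1/4, 1)
     R1 -= -2·R0  ⇒  (0, 0, 1, -1/2, 0)
     R2 -= -2·R0  ⇒  (0, 0, 1, -1/2, 4)
[2] R1 <-> R3
[2] R1 /= -2  ⇒  (0, 1, -1, 2, -1/2)
     R0 -= 1/2·R1  ⇒  (1, 0, 1, -3/4, 5/4)
[3] R2 /= 1  ⇒  (0, 0, 1, -1/2, 4)
     R0 -= 1·R2  ⇒  (1, 0, 0, -1/4, -11/4)
     R1 -= -1·R2  ⇒  (0, 1, 0, 3/2, 7/2)
     R3 -= 1·R2  ⇒  (0, 0, 0, 0, -4)
column 3 empty below row 3
[4] R3 /= -4  ⇒  (0, 0, 0, 0, 1)
     R0 -= -11/4·R3  ⇒  (1, 0, 0, -1/4, 0)
     R1 -= 7/2·R3  ⇒  (0, 1, 0, 3/2, 0)
     R2 -= 4·R3  ⇒  (0, 0, 1, -1/2, 0)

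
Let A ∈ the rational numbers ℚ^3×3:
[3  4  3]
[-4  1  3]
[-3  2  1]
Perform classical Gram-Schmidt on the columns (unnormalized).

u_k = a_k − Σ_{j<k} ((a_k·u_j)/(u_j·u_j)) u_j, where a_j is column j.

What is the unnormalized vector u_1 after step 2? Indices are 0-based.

u_1 = (65/17, 21/17, 37/17)

Step 1: u_0 = a_0 = (3, -4, -3).
Step 2: u_1 = a_1 − (1/17)·u_0 = (65/17, 21/17, 37/17).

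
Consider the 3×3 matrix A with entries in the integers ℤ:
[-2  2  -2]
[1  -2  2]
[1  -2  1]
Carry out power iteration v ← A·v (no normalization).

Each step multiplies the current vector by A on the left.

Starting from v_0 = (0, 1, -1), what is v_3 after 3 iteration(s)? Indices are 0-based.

v_3 = (14, -4, -13)

v_0 = (0, 1, -1).
v_1 = A·v_0 = (4, -4, -3).
v_2 = A·v_1 = (-10, 6, 9).
v_3 = A·v_2 = (14, -4, -13).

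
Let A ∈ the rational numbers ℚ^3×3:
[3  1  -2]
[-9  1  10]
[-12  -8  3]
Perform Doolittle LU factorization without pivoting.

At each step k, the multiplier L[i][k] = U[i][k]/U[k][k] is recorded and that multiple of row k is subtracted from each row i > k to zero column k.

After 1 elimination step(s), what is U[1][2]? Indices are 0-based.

[col 0] pivot 3
  R1 -= -3*R0 → (0, 4, 4)  (L[1][0] := -3)
  R2 -= -4*R0 → (0, -4, -5)  (L[2][0] := -4)

U[1][2] = 4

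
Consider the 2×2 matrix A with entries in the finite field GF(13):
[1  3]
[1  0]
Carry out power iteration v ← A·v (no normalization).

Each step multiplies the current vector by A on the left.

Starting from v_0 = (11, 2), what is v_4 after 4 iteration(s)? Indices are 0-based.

v_0 = (11, 2).
v_1 = A·v_0 = (4, 11).
v_2 = A·v_1 = (11, 4).
v_3 = A·v_2 = (10, 11).
v_4 = A·v_3 = (4, 10).

v_4 = (4, 10)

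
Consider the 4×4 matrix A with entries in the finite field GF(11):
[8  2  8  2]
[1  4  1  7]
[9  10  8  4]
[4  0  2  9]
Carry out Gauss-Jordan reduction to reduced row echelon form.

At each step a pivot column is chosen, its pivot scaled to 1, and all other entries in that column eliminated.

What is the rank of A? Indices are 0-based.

[1] R0 /= 8  ⇒  (1, 3, 1, 3)
     R1 -= 1·R0  ⇒  (0, 1, 0, 4)
     R2 -= 9·R0  ⇒  (0, 5, 10, 10)
     R3 -= 4·R0  ⇒  (0, 10, 9, 8)
[2] R1 /= 1  ⇒  (0, 1, 0, 4)
     R0 -= 3·R1  ⇒  (1, 0, 1, 2)
     R2 -= 5·R1  ⇒  (0, 0, 10, 1)
     R3 -= 10·R1  ⇒  (0, 0, 9, 1)
[3] R2 /= 10  ⇒  (0, 0, 1, 10)
     R0 -= 1·R2  ⇒  (1, 0, 0, 3)
     R3 -= 9·R2  ⇒  (0, 0, 0, 10)
[4] R3 /= 10  ⇒  (0, 0, 0, 1)
     R0 -= 3·R3  ⇒  (1, 0, 0, 0)
     R1 -= 4·R3  ⇒  (0, 1, 0, 0)
     R2 -= 10·R3  ⇒  (0, 0, 1, 0)

rank = 4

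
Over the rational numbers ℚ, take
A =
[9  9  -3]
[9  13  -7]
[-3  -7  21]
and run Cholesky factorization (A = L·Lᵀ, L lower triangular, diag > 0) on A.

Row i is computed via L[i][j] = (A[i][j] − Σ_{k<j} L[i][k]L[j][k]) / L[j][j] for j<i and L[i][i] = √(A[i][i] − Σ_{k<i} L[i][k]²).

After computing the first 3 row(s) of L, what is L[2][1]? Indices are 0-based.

Step 1: L[0][0] = √(9) = 3.
  L[1][0] = (9) / L[0][0] = 3.
Step 2: L[1][1] = √(4) = 2.
  L[2][0] = (-3) / L[0][0] = -1.
  L[2][1] = (-4) / L[1][1] = -2.
Step 3: L[2][2] = √(16) = 4.

L[2][1] = -2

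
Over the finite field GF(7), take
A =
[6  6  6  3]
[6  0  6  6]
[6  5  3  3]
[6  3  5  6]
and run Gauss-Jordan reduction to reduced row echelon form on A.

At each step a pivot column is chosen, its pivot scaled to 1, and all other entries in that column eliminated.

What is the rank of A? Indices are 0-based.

rank = 4

[1] R0 /= 6  ⇒  (1, 1, 1, 4)
     R1 -= 6·R0  ⇒  (0, 1, 0, 3)
     R2 -= 6·R0  ⇒  (0, 6, 4, 0)
     R3 -= 6·R0  ⇒  (0, 4, 6, 3)
[2] R1 /= 1  ⇒  (0, 1, 0, 3)
     R0 -= 1·R1  ⇒  (1, 0, 1, 1)
     R2 -= 6·R1  ⇒  (0, 0, 4, 3)
     R3 -= 4·R1  ⇒  (0, 0, 6, 5)
[3] R2 /= 4  ⇒  (0, 0, 1, 6)
     R0 -= 1·R2  ⇒  (1, 0, 0, 2)
     R3 -= 6·R2  ⇒  (0, 0, 0, 4)
[4] R3 /= 4  ⇒  (0, 0, 0, 1)
     R0 -= 2·R3  ⇒  (1, 0, 0, 0)
     R1 -= 3·R3  ⇒  (0, 1, 0, 0)
     R2 -= 6·R3  ⇒  (0, 0, 1, 0)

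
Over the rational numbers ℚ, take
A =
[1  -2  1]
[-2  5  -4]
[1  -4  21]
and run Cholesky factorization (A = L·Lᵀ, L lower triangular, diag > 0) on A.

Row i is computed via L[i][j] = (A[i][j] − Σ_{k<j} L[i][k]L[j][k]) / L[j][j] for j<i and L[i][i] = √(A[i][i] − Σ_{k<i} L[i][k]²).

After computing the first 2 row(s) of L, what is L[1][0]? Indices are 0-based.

L[1][0] = -2

Step 1: L[0][0] = √(1) = 1.
  L[1][0] = (-2) / L[0][0] = -2.
Step 2: L[1][1] = √(1) = 1.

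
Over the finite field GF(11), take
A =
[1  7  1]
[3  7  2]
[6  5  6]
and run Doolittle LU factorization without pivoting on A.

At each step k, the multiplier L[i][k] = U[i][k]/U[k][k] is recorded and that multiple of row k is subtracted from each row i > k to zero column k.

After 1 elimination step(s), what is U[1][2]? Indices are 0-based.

[col 0] pivot 1
  R1 -= 3*R0 → (0, 8, 10)  (L[1][0] := 3)
  R2 -= 6*R0 → (0, 7, 0)  (L[2][0] := 6)

U[1][2] = 10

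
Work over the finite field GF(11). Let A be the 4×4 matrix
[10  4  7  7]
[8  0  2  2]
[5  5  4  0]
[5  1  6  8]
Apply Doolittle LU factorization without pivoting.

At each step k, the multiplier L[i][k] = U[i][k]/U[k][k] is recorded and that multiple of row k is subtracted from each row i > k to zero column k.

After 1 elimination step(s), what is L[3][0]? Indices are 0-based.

L[3][0] = 6

k=0: U[0][0]=10
  eliminate (1,0): mult=3, new row 1: (0, 10, 3, 3); set L[1][0]=3
  eliminate (2,0): mult=6, new row 2: (0, 3, 6, 2); set L[2][0]=6
  eliminate (3,0): mult=6, new row 3: (0, 10, 8, 10); set L[3][0]=6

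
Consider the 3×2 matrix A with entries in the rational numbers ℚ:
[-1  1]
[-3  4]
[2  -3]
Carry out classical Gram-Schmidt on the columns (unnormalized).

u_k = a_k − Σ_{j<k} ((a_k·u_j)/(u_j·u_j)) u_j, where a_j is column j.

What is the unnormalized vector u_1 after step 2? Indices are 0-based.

Step 1: u_0 = a_0 = (-1, -3, 2).
Step 2: u_1 = a_1 − (-19/14)·u_0 = (-5/14, -1/14, -2/7).

u_1 = (-5/14, -1/14, -2/7)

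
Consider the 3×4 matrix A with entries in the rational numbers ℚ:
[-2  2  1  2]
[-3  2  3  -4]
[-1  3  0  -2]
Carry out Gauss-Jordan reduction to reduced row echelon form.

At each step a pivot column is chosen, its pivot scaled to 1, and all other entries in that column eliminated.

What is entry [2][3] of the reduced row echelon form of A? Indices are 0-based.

step 1: normalize row 0 (÷-2) = (1, -1, -1/2, -1)
  row 1: subtract -3×row0 = (0, -1, 3/2, -7)
  row 2: subtract -1×row0 = (0, 2, -1/2, -3)
step 2: normalize row 1 (÷-1) = (0, 1, -3/2, 7)
  row 0: subtract -1×row1 = (1, 0, -2, 6)
  row 2: subtract 2×row1 = (0, 0, 5/2, -17)
step 3: normalize row 2 (÷5/2) = (0, 0, 1, -34/5)
  row 0: subtract -2×row2 = (1, 0, 0, -38/5)
  row 1: subtract -3/2×row2 = (0, 1, 0, -16/5)

M[2][3] = -34/5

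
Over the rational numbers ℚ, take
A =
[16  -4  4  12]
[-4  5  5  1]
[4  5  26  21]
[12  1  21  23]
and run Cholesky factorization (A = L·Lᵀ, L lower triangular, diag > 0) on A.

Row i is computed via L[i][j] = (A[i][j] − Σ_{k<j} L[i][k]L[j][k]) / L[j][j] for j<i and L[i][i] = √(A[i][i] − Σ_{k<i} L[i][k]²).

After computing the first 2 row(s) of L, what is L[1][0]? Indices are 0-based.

L[1][0] = -1

Step 1: L[0][0] = √(16) = 4.
  L[1][0] = (-4) / L[0][0] = -1.
Step 2: L[1][1] = √(4) = 2.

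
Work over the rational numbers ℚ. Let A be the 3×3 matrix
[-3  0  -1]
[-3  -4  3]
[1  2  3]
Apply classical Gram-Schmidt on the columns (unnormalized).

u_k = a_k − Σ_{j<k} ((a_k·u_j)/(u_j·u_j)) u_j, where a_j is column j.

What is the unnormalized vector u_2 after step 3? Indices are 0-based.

Step 1: u_0 = a_0 = (-3, -3, 1).
Step 2: u_1 = a_1 − (14/19)·u_0 = (42/19, -34/19, 24/19).
Step 3: u_2 = a_2 − (-3/19)·u_0 − (-9/23)·u_1 = (-14/23, 42/23, 84/23).

u_2 = (-14/23, 42/23, 84/23)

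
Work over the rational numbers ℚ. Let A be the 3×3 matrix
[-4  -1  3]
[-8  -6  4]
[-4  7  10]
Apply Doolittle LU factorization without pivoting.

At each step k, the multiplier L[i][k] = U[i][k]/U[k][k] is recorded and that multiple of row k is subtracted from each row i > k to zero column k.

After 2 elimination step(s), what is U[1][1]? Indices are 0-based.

U[1][1] = -4

Step 1: pivot at (0,0) is -4.
  row1 ← row1 − (2)·row0  ⇒  L[1][0]=2, U row1=(0, -4, -2)
  row2 ← row2 − (1)·row0  ⇒  L[2][0]=1, U row2=(0, 8, 7)
Step 2: pivot at (1,1) is -4.
  row2 ← row2 − (-2)·row1  ⇒  L[2][1]=-2, U row2=(0, 0, 3)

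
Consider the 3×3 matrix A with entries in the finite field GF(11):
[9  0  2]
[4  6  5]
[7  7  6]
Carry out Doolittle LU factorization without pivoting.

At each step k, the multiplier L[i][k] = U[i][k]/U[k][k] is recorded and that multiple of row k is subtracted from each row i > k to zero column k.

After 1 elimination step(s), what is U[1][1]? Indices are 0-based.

Step 1: pivot at (0,0) is 9.
  row1 ← row1 − (9)·row0  ⇒  L[1][0]=9, U row1=(0, 6, 9)
  row2 ← row2 − (2)·row0  ⇒  L[2][0]=2, U row2=(0, 7, 2)

U[1][1] = 6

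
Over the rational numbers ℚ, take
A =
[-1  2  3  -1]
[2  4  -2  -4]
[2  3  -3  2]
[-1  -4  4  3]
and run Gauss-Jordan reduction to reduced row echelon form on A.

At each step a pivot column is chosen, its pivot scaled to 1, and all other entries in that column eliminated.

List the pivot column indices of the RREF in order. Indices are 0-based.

[1] R0 /= -1  ⇒  (1, -2, -3, 1)
     R1 -= 2·R0  ⇒  (0, 8, 4, -6)
     R2 -= 2·R0  ⇒  (0, 7, 3, 0)
     R3 -= -1·R0  ⇒  (0, -6, 1, 4)
[2] R1 /= 8  ⇒  (0, 1, 1/2, -3/4)
     R0 -= -2·R1  ⇒  (1, 0, -2, -1/2)
     R2 -= 7·R1  ⇒  (0, 0, -1/2, 21/4)
     R3 -= -6·R1  ⇒  (0, 0, 4, -1/2)
[3] R2 /= -1/2  ⇒  (0, 0, 1, -21/2)
     R0 -= -2·R2  ⇒  (1, 0, 0, -43/2)
     R1 -= 1/2·R2  ⇒  (0, 1, 0, 9/2)
     R3 -= 4·R2  ⇒  (0, 0, 0, 83/2)
[4] R3 /= 83/2  ⇒  (0, 0, 0, 1)
     R0 -= -43/2·R3  ⇒  (1, 0, 0, 0)
     R1 -= 9/2·R3  ⇒  (0, 1, 0, 0)
     R2 -= -21/2·R3  ⇒  (0, 0, 1, 0)

pivot columns: 0, 1, 2, 3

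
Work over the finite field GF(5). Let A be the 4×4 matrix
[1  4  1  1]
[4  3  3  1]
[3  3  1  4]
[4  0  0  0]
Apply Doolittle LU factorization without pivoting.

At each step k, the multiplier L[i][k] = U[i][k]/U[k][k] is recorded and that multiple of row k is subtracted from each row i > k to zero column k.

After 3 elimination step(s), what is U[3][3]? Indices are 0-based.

U[3][3] = 2

[col 0] pivot 1
  R1 -= 4*R0 → (0, 2, 4, 2)  (L[1][0] := 4)
  R2 -= 3*R0 → (0, 1, 3, 1)  (L[2][0] := 3)
  R3 -= 4*R0 → (0, 4, 1, 1)  (L[3][0] := 4)
[col 1] pivot 2
  R2 -= 3*R1 → (0, 0, 1, 0)  (L[2][1] := 3)
  R3 -= 2*R1 → (0, 0, 3, 2)  (L[3][1] := 2)
[col 2] pivot 1
  R3 -= 3*R2 → (0, 0, 0, 2)  (L[3][2] := 3)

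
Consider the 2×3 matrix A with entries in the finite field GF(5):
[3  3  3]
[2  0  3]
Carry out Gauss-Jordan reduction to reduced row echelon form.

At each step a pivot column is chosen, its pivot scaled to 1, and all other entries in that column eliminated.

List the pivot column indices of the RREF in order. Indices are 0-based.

[1] R0 /= 3  ⇒  (1, 1, 1)
     R1 -= 2·R0  ⇒  (0, 3, 1)
[2] R1 /= 3  ⇒  (0, 1, 2)
     R0 -= 1·R1  ⇒  (1, 0, 4)

pivot columns: 0, 1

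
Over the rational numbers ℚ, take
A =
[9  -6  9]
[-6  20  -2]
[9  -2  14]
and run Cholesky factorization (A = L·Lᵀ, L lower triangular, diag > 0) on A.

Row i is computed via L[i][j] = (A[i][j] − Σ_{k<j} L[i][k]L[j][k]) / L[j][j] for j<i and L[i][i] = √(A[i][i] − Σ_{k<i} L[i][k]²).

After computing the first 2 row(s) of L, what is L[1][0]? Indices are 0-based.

L[1][0] = -2

Step 1: L[0][0] = √(9) = 3.
  L[1][0] = (-6) / L[0][0] = -2.
Step 2: L[1][1] = √(16) = 4.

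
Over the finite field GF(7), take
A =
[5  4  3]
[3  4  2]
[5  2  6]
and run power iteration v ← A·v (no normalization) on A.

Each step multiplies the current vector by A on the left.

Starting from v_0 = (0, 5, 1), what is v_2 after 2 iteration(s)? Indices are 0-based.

v_0 = (0, 5, 1).
v_1 = A·v_0 = (2, 1, 2).
v_2 = A·v_1 = (6, 0, 3).

v_2 = (6, 0, 3)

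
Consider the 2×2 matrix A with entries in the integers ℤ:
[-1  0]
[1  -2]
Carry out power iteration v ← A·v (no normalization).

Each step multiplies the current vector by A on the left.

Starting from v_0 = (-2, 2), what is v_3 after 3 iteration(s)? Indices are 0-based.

v_0 = (-2, 2).
v_1 = A·v_0 = (2, -6).
v_2 = A·v_1 = (-2, 14).
v_3 = A·v_2 = (2, -30).

v_3 = (2, -30)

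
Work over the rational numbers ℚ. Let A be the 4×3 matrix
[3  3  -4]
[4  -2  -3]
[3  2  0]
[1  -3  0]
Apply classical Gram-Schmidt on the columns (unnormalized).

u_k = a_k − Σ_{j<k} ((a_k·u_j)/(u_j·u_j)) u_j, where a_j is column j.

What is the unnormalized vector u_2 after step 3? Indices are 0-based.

u_2 = (-239/149, -85/149, 338/149, 43/149)

Step 1: u_0 = a_0 = (3, 4, 3, 1).
Step 2: u_1 = a_1 − (4/35)·u_0 = (93/35, -86/35, 58/35, -109/35).
Step 3: u_2 = a_2 − (-24/35)·u_0 − (-19/149)·u_1 = (-239/149, -85/149, 338/149, 43/149).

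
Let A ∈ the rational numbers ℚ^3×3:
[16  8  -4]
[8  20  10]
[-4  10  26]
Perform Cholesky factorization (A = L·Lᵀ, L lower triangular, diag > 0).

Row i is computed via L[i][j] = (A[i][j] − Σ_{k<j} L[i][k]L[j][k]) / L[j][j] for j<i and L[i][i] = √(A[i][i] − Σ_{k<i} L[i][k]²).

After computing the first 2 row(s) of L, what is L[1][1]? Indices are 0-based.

Step 1: L[0][0] = √(16) = 4.
  L[1][0] = (8) / L[0][0] = 2.
Step 2: L[1][1] = √(16) = 4.

L[1][1] = 4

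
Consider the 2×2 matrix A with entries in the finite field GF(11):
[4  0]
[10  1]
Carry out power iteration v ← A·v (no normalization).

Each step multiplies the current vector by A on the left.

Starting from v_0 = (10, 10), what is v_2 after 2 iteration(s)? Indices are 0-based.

v_0 = (10, 10).
v_1 = A·v_0 = (7, 0).
v_2 = A·v_1 = (6, 4).

v_2 = (6, 4)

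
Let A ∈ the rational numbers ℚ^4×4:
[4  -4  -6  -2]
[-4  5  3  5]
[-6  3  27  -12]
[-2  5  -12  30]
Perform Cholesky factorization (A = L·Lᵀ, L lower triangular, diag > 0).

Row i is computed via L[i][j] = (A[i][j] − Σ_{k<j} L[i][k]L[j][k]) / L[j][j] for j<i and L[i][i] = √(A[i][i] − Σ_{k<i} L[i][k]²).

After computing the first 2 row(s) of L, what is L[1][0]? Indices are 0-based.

L[1][0] = -2

Step 1: L[0][0] = √(4) = 2.
  L[1][0] = (-4) / L[0][0] = -2.
Step 2: L[1][1] = √(1) = 1.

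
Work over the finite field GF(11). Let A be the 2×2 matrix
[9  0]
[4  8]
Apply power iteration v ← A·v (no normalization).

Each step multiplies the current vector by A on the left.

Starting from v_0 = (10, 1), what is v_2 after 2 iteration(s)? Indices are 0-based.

v_0 = (10, 1).
v_1 = A·v_0 = (2, 4).
v_2 = A·v_1 = (7, 7).

v_2 = (7, 7)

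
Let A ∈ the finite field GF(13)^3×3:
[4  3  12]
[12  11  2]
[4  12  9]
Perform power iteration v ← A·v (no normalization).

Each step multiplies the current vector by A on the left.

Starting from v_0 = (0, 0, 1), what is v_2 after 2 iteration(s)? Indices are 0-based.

v_2 = (6, 2, 10)

v_0 = (0, 0, 1).
v_1 = A·v_0 = (12, 2, 9).
v_2 = A·v_1 = (6, 2, 10).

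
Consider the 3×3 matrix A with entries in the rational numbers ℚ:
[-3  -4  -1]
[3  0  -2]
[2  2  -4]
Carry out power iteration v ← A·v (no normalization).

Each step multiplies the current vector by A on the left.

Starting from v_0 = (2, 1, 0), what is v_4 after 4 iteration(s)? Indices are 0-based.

v_4 = (-900, 512, 352)

v_0 = (2, 1, 0).
v_1 = A·v_0 = (-10, 6, 6).
v_2 = A·v_1 = (0, -42, -32).
v_3 = A·v_2 = (200, 64, 44).
v_4 = A·v_3 = (-900, 512, 352).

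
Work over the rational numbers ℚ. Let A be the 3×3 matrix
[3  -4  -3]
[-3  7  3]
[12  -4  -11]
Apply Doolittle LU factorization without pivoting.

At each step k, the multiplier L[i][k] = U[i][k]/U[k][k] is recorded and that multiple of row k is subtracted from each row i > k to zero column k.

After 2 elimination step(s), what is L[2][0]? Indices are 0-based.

Step 1: pivot at (0,0) is 3.
  row1 ← row1 − (-1)·row0  ⇒  L[1][0]=-1, U row1=(0, 3, 0)
  row2 ← row2 − (4)·row0  ⇒  L[2][0]=4, U row2=(0, 12, 1)
Step 2: pivot at (1,1) is 3.
  row2 ← row2 − (4)·row1  ⇒  L[2][1]=4, U row2=(0, 0, 1)

L[2][0] = 4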